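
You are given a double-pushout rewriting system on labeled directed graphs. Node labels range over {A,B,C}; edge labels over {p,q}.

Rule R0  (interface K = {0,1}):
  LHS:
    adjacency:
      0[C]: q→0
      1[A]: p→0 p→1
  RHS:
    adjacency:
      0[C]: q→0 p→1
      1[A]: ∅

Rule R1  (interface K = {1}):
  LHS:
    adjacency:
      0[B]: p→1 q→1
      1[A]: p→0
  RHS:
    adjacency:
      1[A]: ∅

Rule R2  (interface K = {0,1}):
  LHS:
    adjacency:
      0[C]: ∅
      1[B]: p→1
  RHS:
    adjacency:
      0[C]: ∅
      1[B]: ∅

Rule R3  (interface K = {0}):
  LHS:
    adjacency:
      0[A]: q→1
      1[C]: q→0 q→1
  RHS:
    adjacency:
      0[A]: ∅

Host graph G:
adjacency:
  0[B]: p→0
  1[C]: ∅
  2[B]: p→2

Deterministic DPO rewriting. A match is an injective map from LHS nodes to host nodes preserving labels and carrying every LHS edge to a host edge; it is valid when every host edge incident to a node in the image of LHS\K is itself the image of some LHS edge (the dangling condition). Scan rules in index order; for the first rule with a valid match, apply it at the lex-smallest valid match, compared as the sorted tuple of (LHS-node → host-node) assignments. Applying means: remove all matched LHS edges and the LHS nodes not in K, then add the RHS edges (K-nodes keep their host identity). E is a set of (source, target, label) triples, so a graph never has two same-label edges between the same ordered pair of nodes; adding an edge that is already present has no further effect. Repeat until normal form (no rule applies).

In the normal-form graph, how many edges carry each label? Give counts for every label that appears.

Answer: (no edges)

Rewrite trace:
initial: |V|=3 |E|=2  E = 0-p->0 2-p->2
step 1: apply R2 at {0↦1, 1↦0}  → |V|=3 |E|=1  E = 2-p->2
step 2: apply R2 at {0↦1, 1↦2}  → |V|=3 |E|=0  E = ∅
halt: no rule applies after step 2
NF edges: []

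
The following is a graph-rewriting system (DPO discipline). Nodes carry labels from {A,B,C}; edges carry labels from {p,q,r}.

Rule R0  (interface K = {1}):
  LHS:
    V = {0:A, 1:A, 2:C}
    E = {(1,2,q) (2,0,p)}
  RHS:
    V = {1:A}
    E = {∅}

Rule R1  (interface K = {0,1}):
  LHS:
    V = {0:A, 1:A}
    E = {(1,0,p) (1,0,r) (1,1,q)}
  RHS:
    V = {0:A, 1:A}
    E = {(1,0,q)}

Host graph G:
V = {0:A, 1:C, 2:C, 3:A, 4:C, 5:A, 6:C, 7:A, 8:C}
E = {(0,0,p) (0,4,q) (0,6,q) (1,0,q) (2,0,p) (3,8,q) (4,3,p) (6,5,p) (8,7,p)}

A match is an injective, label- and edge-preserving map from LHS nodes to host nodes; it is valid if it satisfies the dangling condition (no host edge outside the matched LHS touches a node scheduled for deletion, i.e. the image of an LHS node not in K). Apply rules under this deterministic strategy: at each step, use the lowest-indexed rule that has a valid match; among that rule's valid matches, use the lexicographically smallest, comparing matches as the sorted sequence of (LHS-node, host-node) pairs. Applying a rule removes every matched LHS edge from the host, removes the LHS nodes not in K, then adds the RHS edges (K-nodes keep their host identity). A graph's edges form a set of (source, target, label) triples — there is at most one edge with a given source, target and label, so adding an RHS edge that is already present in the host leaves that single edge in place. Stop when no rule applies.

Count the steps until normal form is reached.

[0] host  ⇒  9 nodes, 9 edges  {0-p->0 0-q->4 0-q->6 1-q->0 2-p->0 3-q->8 4-p->3 6-p->5 8-p->7}
[1] R0 @ {0↦5, 1↦0, 2↦6}  ⇒  7 nodes, 7 edges  {0-p->0 0-q->4 1-q->0 2-p->0 3-q->8 4-p->3 8-p->7}
[2] R0 @ {0↦7, 1↦3, 2↦8}  ⇒  5 nodes, 5 edges  {0-p->0 0-q->4 1-q->0 2-p->0 4-p->3}
[3] R0 @ {0↦3, 1↦0, 2↦4}  ⇒  3 nodes, 3 edges  {0-p->0 1-q->0 2-p->0}
halt: no rule applies after step 3

Answer: 3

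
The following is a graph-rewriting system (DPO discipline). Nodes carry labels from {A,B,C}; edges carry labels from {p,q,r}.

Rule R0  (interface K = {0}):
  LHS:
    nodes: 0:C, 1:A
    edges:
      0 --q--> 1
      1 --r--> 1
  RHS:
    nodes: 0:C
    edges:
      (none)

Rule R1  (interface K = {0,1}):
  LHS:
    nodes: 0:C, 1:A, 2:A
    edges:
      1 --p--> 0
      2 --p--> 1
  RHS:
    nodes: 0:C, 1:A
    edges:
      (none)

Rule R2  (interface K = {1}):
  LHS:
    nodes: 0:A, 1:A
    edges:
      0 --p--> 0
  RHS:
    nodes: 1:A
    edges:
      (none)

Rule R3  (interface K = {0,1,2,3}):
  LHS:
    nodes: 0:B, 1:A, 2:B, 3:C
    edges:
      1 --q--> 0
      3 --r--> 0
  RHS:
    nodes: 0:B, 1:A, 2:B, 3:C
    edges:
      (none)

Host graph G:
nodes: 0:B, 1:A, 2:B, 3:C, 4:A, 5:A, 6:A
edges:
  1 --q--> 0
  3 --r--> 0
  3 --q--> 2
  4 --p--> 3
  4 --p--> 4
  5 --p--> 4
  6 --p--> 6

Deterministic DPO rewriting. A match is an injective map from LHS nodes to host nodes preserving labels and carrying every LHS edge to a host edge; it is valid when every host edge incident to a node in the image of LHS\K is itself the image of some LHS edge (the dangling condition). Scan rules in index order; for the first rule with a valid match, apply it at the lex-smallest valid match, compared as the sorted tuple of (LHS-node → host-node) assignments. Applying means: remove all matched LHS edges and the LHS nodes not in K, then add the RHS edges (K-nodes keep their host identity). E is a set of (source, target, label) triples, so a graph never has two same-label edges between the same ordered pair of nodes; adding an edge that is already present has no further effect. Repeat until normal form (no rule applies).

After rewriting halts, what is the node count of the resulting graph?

[0] host  ⇒  7 nodes, 7 edges  {1-q->0 3-r->0 3-q->2 4-p->3 4-p->4 5-p->4 6-p->6}
[1] R1 @ {0↦3, 1↦4, 2↦5}  ⇒  6 nodes, 5 edges  {1-q->0 3-r->0 3-q->2 4-p->4 6-p->6}
[2] R2 @ {0↦4, 1↦1}  ⇒  5 nodes, 4 edges  {1-q->0 3-r->0 3-q->2 6-p->6}
[3] R2 @ {0↦6, 1↦1}  ⇒  4 nodes, 3 edges  {1-q->0 3-r->0 3-q->2}
[4] R3 @ {0↦0, 1↦1, 2↦2, 3↦3}  ⇒  4 nodes, 1 edges  {3-q->2}
final graph: no rule applies after step 4
NF nodes: {0:B, 1:A, 2:B, 3:C}

Answer: 4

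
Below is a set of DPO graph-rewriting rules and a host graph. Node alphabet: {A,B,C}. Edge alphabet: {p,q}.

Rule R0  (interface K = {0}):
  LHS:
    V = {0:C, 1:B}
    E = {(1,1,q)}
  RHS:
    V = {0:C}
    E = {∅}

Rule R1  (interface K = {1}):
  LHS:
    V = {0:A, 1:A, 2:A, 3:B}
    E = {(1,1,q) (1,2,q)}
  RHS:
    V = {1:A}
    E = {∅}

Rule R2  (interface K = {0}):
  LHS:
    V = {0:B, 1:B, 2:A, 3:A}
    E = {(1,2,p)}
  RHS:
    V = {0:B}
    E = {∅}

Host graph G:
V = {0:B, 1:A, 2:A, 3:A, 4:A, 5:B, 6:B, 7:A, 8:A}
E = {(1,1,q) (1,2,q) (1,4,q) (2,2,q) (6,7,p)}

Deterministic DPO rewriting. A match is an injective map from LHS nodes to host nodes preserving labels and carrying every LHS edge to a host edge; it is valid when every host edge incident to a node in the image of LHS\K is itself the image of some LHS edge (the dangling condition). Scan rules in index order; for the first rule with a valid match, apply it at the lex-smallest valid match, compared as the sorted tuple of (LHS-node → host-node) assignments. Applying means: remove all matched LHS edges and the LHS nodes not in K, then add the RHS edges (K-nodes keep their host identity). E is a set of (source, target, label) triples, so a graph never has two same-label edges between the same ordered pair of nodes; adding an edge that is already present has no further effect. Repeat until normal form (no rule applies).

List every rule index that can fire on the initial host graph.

Answer: [R1,R2]

Steps:
R0: no valid match — LHS pattern not found
R1: 4 valid matches — {0↦3, 1↦1, 2↦4, 3↦0}, {0↦3, 1↦1, 2↦4, 3↦5}, {0↦8, 1↦1, 2↦4, 3↦0} (+1 more)
R2: 4 valid matches — {0↦0, 1↦6, 2↦7, 3↦3}, {0↦0, 1↦6, 2↦7, 3↦8}, {0↦5, 1↦6, 2↦7, 3↦3} (+1 more)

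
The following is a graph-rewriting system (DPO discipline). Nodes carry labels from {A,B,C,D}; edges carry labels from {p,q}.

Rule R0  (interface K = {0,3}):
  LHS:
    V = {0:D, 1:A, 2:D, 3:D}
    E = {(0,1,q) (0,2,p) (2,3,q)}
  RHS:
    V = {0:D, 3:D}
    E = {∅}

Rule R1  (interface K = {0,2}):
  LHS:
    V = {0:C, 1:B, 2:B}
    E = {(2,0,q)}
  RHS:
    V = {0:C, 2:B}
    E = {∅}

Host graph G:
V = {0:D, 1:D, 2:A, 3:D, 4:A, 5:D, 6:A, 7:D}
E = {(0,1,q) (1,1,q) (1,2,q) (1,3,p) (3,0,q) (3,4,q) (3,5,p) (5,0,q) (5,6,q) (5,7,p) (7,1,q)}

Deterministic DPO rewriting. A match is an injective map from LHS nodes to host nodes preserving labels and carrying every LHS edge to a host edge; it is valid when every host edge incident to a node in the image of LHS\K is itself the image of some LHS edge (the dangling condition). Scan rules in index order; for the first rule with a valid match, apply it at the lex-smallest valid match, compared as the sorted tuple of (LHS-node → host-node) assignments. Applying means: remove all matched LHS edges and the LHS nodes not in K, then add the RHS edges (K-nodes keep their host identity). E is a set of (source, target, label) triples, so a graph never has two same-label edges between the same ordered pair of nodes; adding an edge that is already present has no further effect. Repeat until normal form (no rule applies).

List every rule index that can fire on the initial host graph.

Answer: [R0]

Rewrite trace:
R0: 1 valid match — {0↦5, 1↦6, 2↦7, 3↦1}
R1: no valid match — LHS pattern not found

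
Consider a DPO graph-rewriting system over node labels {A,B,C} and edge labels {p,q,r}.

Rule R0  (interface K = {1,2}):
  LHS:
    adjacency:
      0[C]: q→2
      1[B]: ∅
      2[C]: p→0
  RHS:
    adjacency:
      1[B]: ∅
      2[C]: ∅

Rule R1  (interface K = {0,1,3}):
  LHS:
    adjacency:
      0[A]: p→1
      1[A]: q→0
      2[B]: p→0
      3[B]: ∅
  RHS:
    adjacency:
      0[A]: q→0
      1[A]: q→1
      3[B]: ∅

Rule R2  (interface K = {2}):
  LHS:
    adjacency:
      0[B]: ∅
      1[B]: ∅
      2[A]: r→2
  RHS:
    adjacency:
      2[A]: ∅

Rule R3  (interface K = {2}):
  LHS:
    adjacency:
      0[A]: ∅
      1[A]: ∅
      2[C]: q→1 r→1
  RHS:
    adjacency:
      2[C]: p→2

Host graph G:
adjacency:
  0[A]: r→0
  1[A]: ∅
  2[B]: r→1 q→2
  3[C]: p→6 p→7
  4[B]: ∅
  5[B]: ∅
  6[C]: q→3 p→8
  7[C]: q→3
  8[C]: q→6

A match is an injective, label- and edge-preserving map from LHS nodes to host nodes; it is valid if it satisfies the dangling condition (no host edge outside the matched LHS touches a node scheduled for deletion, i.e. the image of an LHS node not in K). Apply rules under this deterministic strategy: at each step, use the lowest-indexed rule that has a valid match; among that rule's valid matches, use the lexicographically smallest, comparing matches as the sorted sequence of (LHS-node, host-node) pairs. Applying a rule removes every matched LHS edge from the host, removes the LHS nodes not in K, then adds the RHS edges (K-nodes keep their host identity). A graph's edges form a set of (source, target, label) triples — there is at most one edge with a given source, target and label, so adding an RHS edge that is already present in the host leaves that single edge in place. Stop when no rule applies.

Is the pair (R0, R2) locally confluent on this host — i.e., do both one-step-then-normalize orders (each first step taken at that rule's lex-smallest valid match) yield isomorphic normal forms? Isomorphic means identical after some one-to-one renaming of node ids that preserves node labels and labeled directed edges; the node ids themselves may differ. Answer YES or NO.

Answer: YES

Derivation:
branch R0-first: apply at {0↦7, 1↦2, 2↦3} → |E|=7, then 3 more step(s) → NF |V|=4 |E|=2 V={0:A, 1:A, 2:B, 3:C} E=2-r->1 2-q->2
branch R2-first: apply at {0↦4, 1↦5, 2↦0} → |E|=8, then 3 more step(s) → NF |V|=4 |E|=2 V={0:A, 1:A, 2:B, 3:C} E=2-r->1 2-q->2
graphs isomorphic (equal up to label-preserving node renaming)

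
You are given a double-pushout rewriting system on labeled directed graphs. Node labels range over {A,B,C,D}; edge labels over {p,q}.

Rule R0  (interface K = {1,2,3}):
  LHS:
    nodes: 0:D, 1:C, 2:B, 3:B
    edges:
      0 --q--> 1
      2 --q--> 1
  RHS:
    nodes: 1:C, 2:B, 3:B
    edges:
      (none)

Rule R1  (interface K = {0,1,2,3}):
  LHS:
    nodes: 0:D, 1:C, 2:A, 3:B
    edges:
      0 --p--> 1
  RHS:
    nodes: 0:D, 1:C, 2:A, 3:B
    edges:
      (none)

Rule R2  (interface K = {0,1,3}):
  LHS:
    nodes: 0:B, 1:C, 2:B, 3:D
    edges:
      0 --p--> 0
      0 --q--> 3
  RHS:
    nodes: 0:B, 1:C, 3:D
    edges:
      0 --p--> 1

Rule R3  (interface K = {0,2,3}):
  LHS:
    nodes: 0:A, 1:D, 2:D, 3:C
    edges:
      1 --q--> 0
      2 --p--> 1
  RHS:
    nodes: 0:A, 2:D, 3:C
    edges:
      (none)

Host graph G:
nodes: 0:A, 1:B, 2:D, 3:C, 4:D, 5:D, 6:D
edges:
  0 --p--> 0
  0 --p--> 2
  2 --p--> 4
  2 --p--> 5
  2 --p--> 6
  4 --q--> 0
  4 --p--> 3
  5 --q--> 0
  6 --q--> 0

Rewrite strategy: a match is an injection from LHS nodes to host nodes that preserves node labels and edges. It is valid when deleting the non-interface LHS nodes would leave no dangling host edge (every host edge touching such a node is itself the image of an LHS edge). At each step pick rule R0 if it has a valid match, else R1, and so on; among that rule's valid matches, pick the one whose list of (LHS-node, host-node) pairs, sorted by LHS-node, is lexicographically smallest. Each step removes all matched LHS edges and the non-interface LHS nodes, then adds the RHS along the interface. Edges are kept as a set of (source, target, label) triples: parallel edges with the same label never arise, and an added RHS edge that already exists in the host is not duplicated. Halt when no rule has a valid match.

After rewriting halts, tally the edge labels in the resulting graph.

Answer: p:2

Steps:
start.  V:7 E:9  edges: 0-p->0 0-p->2 2-p->4 2-p->5 2-p->6 4-q->0 4-p->3 5-q->0 6-q->0
1. fire R1 via {0↦4, 1↦3, 2↦0, 3↦1}  →  V:7 E:8  edges: 0-p->0 0-p->2 2-p->4 2-p->5 2-p->6 4-q->0 5-q->0 6-q->0
2. fire R3 via {0↦0, 1↦4, 2↦2, 3↦3}  →  V:6 E:6  edges: 0-p->0 0-p->2 2-p->5 2-p->6 5-q->0 6-q->0
3. fire R3 via {0↦0, 1↦5, 2↦2, 3↦3}  →  V:5 E:4  edges: 0-p->0 0-p->2 2-p->6 6-q->0
4. fire R3 via {0↦0, 1↦6, 2↦2, 3↦3}  →  V:4 E:2  edges: 0-p->0 0-p->2
halt: no rule applies after step 4
NF edges: [(0, 0, 'p'), (0, 2, 'p')]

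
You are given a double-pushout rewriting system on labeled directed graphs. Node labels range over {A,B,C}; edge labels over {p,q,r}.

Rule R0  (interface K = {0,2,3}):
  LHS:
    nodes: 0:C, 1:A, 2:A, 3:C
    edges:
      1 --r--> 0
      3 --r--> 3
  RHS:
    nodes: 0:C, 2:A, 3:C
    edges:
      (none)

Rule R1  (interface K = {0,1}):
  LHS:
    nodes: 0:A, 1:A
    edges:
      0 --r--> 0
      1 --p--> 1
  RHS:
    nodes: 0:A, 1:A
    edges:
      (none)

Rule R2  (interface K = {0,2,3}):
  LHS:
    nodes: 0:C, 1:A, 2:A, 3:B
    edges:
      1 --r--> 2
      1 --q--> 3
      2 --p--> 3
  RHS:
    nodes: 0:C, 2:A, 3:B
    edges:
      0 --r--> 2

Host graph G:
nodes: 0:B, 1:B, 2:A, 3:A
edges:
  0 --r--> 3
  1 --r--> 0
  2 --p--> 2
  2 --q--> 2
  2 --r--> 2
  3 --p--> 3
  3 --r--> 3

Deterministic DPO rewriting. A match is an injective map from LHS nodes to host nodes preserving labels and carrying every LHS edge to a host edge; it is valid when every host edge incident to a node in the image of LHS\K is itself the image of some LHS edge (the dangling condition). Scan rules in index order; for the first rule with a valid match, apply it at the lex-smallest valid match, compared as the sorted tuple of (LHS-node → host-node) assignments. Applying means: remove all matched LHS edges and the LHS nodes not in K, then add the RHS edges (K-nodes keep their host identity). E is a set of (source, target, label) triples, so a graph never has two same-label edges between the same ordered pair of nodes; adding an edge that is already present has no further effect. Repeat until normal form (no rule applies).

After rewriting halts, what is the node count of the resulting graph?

Answer: 4

Rewrite trace:
[0] host  ⇒  4 nodes, 7 edges  {0-r->3 1-r->0 2-p->2 2-q->2 2-r->2 3-p->3 3-r->3}
[1] R1 @ {0↦2, 1↦3}  ⇒  4 nodes, 5 edges  {0-r->3 1-r->0 2-p->2 2-q->2 3-r->3}
[2] R1 @ {0↦3, 1↦2}  ⇒  4 nodes, 3 edges  {0-r->3 1-r->0 2-q->2}
normal form: no rule applies after step 2
NF nodes: {0:B, 1:B, 2:A, 3:A}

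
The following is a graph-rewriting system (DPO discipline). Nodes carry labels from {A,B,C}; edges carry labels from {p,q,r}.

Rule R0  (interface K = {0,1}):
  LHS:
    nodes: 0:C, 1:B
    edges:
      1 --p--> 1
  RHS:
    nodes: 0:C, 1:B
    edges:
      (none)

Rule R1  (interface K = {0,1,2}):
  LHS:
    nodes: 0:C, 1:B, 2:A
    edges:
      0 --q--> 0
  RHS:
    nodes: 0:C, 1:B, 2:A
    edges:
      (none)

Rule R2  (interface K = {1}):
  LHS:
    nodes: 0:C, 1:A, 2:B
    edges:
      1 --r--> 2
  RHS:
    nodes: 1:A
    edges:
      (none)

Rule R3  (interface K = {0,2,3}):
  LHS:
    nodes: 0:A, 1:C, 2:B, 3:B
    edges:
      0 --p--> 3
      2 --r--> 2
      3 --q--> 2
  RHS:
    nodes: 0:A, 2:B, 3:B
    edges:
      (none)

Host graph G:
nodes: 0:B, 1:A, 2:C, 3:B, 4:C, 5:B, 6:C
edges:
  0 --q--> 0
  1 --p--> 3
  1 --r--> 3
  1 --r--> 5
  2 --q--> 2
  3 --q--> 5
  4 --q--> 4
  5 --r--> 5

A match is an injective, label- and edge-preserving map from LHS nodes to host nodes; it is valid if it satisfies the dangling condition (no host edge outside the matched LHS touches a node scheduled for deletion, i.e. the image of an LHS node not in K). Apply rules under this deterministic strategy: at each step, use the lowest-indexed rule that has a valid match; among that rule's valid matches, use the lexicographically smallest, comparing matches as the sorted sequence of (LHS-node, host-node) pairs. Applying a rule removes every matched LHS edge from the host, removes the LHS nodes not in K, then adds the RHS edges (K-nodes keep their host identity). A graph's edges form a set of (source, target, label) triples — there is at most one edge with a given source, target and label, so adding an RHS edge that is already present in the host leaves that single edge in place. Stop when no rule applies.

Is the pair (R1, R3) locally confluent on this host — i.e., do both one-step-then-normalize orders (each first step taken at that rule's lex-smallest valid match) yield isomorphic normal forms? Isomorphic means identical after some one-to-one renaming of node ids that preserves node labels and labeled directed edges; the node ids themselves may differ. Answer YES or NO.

branch R1-first: apply at {0↦2, 1↦0, 2↦1} → |E|=7, then 4 more step(s) → NF |V|=2 |E|=1 V={0:B, 1:A} E=0-q->0
branch R3-first: apply at {0↦1, 1↦6, 2↦5, 3↦3} → |E|=5, then 4 more step(s) → NF |V|=2 |E|=1 V={0:B, 1:A} E=0-q->0
graphs isomorphic (equal up to label-preserving node renaming)

Answer: YES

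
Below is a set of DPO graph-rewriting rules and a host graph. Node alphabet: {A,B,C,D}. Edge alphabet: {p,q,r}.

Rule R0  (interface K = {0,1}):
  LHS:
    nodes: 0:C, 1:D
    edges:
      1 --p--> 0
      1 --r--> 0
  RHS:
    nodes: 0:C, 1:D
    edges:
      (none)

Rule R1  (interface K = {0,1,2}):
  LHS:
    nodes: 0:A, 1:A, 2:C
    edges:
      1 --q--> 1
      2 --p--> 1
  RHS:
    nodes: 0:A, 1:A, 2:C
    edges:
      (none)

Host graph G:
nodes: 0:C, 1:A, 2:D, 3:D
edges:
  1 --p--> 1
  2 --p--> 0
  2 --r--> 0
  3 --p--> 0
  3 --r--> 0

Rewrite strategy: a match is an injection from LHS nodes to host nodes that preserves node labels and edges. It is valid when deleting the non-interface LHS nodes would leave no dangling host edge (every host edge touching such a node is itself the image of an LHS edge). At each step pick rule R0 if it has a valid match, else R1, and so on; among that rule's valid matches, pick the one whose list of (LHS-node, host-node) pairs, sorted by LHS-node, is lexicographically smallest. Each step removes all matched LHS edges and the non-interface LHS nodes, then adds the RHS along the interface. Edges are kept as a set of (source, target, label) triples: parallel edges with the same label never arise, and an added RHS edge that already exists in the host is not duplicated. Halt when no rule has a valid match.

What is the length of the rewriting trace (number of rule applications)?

Answer: 2

Steps:
start.  V:4 E:5  edges: 1-p->1 2-p->0 2-r->0 3-p->0 3-r->0
1. fire R0 via {0↦0, 1↦2}  →  V:4 E:3  edges: 1-p->1 3-p->0 3-r->0
2. fire R0 via {0↦0, 1↦3}  →  V:4 E:1  edges: 1-p->1
final graph: no rule applies after step 2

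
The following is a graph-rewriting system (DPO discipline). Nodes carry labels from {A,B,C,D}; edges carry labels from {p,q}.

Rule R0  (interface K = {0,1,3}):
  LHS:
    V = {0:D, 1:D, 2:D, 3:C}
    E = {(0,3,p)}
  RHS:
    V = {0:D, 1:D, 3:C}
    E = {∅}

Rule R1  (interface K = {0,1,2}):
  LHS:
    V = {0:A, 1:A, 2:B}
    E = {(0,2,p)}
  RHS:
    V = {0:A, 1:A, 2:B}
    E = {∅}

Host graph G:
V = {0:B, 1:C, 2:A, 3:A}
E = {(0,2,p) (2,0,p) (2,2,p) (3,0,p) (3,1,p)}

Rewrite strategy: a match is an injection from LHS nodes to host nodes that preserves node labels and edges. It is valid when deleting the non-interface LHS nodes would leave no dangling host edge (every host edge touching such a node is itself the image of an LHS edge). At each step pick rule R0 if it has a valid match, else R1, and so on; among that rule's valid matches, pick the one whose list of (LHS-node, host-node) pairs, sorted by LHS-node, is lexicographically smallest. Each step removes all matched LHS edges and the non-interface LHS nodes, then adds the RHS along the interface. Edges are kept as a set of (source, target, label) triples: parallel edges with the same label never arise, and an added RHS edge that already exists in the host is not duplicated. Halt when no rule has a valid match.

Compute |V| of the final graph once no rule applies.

initial: |V|=4 |E|=5  E = 0-p->2 2-p->0 2-p->2 3-p->0 3-p->1
step 1: apply R1 at {0↦2, 1↦3, 2↦0}  → |V|=4 |E|=4  E = 0-p->2 2-p->2 3-p->0 3-p->1
step 2: apply R1 at {0↦3, 1↦2, 2↦0}  → |V|=4 |E|=3  E = 0-p->2 2-p->2 3-p->1
normal form: no rule applies after step 2
NF nodes: {0:B, 1:C, 2:A, 3:A}

Answer: 4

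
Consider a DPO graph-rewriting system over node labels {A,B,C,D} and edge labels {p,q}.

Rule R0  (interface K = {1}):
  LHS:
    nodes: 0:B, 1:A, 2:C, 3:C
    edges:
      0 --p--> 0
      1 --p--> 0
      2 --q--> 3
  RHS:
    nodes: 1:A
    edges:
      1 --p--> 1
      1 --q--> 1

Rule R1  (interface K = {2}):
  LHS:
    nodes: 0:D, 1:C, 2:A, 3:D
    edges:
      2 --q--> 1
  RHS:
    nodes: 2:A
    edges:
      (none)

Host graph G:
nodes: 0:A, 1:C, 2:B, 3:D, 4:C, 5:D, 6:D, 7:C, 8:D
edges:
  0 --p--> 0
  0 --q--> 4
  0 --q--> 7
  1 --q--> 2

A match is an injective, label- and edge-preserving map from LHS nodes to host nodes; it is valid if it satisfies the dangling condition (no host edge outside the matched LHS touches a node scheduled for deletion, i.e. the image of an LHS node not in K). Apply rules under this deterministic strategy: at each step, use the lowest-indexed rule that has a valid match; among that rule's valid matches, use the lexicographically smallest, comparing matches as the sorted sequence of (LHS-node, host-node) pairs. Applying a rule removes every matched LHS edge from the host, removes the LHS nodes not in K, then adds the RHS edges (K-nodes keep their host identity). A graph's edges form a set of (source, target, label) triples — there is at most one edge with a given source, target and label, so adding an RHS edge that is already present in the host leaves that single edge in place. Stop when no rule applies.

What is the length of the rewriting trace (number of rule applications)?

initial: |V|=9 |E|=4  E = 0-p->0 0-q->4 0-q->7 1-q->2
step 1: apply R1 at {0↦3, 1↦4, 2↦0, 3↦5}  → |V|=6 |E|=3  E = 0-p->0 0-q->7 1-q->2
step 2: apply R1 at {0↦6, 1↦7, 2↦0, 3↦8}  → |V|=3 |E|=2  E = 0-p->0 1-q->2
halt: no rule applies after step 2

Answer: 2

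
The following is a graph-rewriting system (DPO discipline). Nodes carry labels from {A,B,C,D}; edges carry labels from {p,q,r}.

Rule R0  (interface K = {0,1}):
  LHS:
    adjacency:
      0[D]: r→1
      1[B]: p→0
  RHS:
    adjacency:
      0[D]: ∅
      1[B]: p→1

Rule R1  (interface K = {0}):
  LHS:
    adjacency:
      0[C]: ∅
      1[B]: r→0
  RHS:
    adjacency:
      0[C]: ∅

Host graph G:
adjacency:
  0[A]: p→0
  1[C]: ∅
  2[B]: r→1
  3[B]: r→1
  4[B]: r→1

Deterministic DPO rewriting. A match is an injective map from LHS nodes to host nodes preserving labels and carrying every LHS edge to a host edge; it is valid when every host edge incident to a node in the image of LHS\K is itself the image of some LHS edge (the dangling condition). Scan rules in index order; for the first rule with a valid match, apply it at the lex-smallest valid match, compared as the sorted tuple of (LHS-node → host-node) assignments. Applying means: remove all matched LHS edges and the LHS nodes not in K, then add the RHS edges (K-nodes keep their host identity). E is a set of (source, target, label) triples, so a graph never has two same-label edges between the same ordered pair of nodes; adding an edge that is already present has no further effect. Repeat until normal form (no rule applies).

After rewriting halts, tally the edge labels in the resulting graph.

Answer: p:1

Derivation:
initial: |V|=5 |E|=4  E = 0-p->0 2-r->1 3-r->1 4-r->1
step 1: apply R1 at {0↦1, 1↦2}  → |V|=4 |E|=3  E = 0-p->0 3-r->1 4-r->1
step 2: apply R1 at {0↦1, 1↦3}  → |V|=3 |E|=2  E = 0-p->0 4-r->1
step 3: apply R1 at {0↦1, 1↦4}  → |V|=2 |E|=1  E = 0-p->0
final graph: no rule applies after step 3
NF edges: [(0, 0, 'p')]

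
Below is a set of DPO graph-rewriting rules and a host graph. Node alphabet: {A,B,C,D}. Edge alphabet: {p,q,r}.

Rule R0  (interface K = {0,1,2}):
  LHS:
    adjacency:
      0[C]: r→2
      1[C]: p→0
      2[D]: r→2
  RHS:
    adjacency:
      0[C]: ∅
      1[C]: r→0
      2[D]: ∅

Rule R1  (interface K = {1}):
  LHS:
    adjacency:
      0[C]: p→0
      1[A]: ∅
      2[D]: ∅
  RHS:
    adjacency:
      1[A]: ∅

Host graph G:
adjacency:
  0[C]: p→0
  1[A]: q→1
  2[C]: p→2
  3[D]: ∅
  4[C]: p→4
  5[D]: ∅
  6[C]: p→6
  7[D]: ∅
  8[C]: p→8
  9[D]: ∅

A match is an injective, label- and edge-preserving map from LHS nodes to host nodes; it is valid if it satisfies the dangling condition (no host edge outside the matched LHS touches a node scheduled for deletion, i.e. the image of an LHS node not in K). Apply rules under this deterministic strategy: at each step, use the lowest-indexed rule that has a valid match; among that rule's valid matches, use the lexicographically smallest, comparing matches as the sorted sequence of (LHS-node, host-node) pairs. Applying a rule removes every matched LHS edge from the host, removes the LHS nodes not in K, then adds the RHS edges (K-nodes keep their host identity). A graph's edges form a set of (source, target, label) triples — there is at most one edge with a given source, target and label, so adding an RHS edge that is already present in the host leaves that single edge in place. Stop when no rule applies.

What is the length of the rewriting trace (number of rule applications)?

Answer: 4

Derivation:
start.  V:10 E:6  edges: 0-p->0 1-q->1 2-p->2 4-p->4 6-p->6 8-p->8
1. fire R1 via {0↦0, 1↦1, 2↦3}  →  V:8 E:5  edges: 1-q->1 2-p->2 4-p->4 6-p->6 8-p->8
2. fire R1 via {0↦2, 1↦1, 2↦5}  →  V:6 E:4  edges: 1-q->1 4-p->4 6-p->6 8-p->8
3. fire R1 via {0↦4, 1↦1, 2↦7}  →  V:4 E:3  edges: 1-q->1 6-p->6 8-p->8
4. fire R1 via {0↦6, 1↦1, 2↦9}  →  V:2 E:2  edges: 1-q->1 8-p->8
normal form: no rule applies after step 4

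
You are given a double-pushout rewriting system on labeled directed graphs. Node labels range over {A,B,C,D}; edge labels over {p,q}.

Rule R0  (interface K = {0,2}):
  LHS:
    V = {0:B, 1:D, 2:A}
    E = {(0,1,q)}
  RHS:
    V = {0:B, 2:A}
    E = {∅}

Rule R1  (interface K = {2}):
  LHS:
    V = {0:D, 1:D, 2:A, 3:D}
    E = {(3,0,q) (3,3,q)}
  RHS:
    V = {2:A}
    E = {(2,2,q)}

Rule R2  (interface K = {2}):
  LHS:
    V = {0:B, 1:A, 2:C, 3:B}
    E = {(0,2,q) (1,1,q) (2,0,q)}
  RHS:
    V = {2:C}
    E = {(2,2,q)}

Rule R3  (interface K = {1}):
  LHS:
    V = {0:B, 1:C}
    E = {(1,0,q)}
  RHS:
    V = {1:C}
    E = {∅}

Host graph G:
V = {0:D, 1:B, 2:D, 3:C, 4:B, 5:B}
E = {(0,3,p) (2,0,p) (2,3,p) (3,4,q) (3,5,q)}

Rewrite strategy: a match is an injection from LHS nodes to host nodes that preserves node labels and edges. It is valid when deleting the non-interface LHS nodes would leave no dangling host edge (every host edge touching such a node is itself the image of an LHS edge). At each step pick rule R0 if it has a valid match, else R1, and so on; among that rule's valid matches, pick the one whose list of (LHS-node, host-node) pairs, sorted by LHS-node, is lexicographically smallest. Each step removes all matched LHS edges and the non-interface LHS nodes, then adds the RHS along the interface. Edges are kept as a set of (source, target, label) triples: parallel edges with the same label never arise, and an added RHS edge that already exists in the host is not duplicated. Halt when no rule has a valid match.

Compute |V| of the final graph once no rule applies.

Answer: 4

Derivation:
initial: |V|=6 |E|=5  E = 0-p->3 2-p->0 2-p->3 3-q->4 3-q->5
step 1: apply R3 at {0↦4, 1↦3}  → |V|=5 |E|=4  E = 0-p->3 2-p->0 2-p->3 3-q->5
step 2: apply R3 at {0↦5, 1↦3}  → |V|=4 |E|=3  E = 0-p->3 2-p->0 2-p->3
halt: no rule applies after step 2
NF nodes: {0:D, 1:B, 2:D, 3:C}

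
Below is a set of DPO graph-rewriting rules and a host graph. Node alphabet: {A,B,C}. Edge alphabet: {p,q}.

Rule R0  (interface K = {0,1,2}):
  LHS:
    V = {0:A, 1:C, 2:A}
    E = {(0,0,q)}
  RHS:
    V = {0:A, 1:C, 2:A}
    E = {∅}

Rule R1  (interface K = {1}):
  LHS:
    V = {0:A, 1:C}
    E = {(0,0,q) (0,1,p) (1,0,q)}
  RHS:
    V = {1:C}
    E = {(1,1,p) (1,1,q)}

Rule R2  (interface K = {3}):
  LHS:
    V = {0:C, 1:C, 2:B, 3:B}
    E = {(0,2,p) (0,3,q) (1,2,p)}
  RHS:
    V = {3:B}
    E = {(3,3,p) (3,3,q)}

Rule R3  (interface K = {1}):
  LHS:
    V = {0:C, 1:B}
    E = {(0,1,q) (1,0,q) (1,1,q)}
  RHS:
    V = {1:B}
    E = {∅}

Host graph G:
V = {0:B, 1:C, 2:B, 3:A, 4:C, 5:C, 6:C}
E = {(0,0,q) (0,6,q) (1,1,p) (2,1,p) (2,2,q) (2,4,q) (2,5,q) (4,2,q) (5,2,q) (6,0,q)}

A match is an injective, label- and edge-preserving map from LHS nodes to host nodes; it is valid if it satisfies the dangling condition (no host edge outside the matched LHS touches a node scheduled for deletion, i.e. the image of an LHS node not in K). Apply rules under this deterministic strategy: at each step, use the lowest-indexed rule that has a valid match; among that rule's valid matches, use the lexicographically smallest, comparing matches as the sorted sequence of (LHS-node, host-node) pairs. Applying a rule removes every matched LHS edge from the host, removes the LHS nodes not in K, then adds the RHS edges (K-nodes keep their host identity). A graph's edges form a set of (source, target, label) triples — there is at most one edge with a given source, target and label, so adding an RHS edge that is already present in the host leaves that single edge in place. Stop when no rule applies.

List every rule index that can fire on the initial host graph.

Answer: [R3]

Steps:
R0: no valid match — LHS pattern not found
R1: no valid match — LHS pattern not found
R2: no valid match — LHS pattern not found
R3: 3 valid matches — {0↦4, 1↦2}, {0↦5, 1↦2}, {0↦6, 1↦0}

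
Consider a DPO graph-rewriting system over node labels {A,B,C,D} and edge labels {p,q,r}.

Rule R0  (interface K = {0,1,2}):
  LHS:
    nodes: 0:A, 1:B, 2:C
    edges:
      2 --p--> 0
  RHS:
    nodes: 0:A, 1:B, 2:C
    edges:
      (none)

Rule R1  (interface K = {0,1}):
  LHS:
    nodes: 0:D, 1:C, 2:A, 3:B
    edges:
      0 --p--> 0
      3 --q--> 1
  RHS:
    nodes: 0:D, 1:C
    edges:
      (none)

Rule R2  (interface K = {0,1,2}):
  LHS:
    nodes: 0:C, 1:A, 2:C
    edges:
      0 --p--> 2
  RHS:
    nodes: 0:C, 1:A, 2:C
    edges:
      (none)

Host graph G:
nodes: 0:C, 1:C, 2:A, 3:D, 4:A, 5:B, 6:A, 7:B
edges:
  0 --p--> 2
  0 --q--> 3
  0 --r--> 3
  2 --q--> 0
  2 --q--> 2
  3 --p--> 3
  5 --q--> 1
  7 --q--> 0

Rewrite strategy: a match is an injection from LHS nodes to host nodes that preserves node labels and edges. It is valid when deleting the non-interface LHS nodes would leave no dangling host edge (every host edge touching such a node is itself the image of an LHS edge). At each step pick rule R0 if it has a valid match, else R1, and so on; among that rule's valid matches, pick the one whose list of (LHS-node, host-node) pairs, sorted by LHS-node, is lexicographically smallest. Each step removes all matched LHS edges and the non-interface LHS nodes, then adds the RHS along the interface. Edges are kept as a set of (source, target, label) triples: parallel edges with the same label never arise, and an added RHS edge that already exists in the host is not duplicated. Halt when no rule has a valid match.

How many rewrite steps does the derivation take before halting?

initial: |V|=8 |E|=8  E = 0-p->2 0-q->3 0-r->3 2-q->0 2-q->2 3-p->3 5-q->1 7-q->0
step 1: apply R0 at {0↦2, 1↦5, 2↦0}  → |V|=8 |E|=7  E = 0-q->3 0-r->3 2-q->0 2-q->2 3-p->3 5-q->1 7-q->0
step 2: apply R1 at {0↦3, 1↦0, 2↦4, 3↦7}  → |V|=6 |E|=5  E = 0-q->3 0-r->3 2-q->0 2-q->2 5-q->1
normal form: no rule applies after step 2

Answer: 2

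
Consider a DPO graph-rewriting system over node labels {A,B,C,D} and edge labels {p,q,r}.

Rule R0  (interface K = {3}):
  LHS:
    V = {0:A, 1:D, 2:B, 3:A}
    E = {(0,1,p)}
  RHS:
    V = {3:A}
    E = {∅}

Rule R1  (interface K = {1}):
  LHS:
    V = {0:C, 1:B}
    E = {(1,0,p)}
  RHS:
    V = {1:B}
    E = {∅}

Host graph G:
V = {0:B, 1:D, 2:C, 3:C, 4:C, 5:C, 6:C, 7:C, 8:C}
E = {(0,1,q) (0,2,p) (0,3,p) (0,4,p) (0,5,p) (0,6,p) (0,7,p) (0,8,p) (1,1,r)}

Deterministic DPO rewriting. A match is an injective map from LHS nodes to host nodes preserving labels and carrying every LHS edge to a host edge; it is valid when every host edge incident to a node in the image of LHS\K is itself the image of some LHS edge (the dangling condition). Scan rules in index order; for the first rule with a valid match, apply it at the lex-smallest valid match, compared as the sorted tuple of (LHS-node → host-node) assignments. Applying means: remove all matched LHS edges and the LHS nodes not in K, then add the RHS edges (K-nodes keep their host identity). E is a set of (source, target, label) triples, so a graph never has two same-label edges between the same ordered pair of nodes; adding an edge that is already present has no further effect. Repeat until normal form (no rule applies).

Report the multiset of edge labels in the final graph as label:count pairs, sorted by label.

Answer: q:1 r:1

Rewrite trace:
initial: |V|=9 |E|=9  E = 0-q->1 0-p->2 0-p->3 0-p->4 0-p->5 0-p->6 0-p->7 0-p->8 1-r->1
step 1: apply R1 at {0↦2, 1↦0}  → |V|=8 |E|=8  E = 0-q->1 0-p->3 0-p->4 0-p->5 0-p->6 0-p->7 0-p->8 1-r->1
step 2: apply R1 at {0↦3, 1↦0}  → |V|=7 |E|=7  E = 0-q->1 0-p->4 0-p->5 0-p->6 0-p->7 0-p->8 1-r->1
step 3: apply R1 at {0↦4, 1↦0}  → |V|=6 |E|=6  E = 0-q->1 0-p->5 0-p->6 0-p->7 0-p->8 1-r->1
step 4: apply R1 at {0↦5, 1↦0}  → |V|=5 |E|=5  E = 0-q->1 0-p->6 0-p->7 0-p->8 1-r->1
step 5: apply R1 at {0↦6, 1↦0}  → |V|=4 |E|=4  E = 0-q->1 0-p->7 0-p->8 1-r->1
step 6: apply R1 at {0↦7, 1↦0}  → |V|=3 |E|=3  E = 0-q->1 0-p->8 1-r->1
step 7: apply R1 at {0↦8, 1↦0}  → |V|=2 |E|=2  E = 0-q->1 1-r->1
halt: no rule applies after step 7
NF edges: [(0, 1, 'q'), (1, 1, 'r')]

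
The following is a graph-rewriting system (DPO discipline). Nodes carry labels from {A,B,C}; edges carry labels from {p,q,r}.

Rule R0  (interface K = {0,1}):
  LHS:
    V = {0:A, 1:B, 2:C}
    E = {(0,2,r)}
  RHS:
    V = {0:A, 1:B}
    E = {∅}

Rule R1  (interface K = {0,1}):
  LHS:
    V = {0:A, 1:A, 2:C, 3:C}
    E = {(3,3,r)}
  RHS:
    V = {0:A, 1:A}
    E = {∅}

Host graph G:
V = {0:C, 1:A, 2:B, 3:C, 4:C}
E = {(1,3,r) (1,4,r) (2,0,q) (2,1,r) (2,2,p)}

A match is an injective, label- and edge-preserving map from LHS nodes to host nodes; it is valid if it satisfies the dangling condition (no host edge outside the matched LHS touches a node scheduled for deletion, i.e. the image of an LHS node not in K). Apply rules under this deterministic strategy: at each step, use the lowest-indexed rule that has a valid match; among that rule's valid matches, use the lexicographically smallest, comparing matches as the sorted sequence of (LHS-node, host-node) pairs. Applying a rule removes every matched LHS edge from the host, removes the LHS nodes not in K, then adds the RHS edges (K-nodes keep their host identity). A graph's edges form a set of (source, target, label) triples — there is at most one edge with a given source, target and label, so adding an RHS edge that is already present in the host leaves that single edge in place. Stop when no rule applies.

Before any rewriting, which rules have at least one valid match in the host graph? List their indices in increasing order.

Answer: [R0]

Derivation:
R0: 2 valid matches — {0↦1, 1↦2, 2↦3}, {0↦1, 1↦2, 2↦4}
R1: no valid match — LHS pattern not found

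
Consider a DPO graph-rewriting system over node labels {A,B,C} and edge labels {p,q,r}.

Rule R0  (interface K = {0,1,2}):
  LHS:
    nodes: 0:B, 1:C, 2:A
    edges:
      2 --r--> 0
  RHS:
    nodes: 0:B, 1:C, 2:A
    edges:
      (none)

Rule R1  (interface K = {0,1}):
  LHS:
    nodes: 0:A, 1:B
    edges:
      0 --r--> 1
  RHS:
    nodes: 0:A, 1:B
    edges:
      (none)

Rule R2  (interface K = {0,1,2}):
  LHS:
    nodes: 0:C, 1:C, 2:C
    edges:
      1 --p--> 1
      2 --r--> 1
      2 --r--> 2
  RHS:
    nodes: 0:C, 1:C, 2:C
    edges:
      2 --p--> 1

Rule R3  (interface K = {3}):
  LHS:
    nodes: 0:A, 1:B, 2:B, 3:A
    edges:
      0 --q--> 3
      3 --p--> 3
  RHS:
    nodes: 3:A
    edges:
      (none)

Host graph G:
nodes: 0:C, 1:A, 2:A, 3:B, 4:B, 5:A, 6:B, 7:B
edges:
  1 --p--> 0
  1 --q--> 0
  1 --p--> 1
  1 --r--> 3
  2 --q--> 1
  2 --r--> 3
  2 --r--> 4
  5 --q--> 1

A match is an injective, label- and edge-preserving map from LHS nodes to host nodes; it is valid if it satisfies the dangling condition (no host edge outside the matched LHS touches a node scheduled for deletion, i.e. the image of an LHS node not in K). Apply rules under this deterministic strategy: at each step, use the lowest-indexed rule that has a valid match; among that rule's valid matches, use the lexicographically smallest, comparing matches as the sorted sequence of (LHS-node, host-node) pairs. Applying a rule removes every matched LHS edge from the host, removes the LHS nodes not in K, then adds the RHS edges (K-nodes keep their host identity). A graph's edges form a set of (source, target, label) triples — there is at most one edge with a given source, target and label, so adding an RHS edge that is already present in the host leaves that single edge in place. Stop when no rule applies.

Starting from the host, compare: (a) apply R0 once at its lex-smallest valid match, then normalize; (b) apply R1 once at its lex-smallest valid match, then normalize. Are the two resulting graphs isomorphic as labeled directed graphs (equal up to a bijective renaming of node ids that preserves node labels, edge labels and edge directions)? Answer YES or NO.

Answer: YES

Derivation:
branch R0-first: apply at {0↦3, 1↦0, 2↦1} → |E|=7, then 3 more step(s) → NF |V|=5 |E|=3 V={0:C, 1:A, 5:A, 6:B, 7:B} E=1-p->0 1-q->0 5-q->1
branch R1-first: apply at {0↦1, 1↦3} → |E|=7, then 3 more step(s) → NF |V|=5 |E|=3 V={0:C, 1:A, 5:A, 6:B, 7:B} E=1-p->0 1-q->0 5-q->1
graphs isomorphic (equal up to label-preserving node renaming)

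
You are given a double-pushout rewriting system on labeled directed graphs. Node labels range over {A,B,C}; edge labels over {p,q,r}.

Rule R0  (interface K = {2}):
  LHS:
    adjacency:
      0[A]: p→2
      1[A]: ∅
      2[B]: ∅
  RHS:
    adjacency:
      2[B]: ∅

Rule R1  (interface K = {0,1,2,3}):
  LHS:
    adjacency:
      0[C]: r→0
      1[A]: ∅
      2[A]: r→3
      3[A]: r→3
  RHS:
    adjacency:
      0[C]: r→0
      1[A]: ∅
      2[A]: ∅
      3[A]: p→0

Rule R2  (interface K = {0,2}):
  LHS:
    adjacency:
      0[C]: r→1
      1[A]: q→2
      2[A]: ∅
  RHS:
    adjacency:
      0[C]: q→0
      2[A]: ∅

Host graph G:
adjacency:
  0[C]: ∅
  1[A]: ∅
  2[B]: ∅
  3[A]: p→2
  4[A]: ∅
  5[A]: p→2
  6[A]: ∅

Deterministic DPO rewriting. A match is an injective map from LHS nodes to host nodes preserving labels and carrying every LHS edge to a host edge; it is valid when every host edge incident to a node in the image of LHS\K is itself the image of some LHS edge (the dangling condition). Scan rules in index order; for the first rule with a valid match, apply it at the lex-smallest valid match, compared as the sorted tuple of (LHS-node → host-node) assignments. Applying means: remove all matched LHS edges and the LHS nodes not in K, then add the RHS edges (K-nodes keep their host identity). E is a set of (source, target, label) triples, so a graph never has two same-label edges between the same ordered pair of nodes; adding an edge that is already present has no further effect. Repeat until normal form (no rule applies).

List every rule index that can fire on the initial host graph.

R0: 6 valid matches — {0↦3, 1↦1, 2↦2}, {0↦3, 1↦4, 2↦2}, {0↦3, 1↦6, 2↦2} (+3 more)
R1: no valid match — LHS pattern not found
R2: no valid match — LHS pattern not found

Answer: [R0]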